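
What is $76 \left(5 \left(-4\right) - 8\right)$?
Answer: $-2128$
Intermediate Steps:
$76 \left(5 \left(-4\right) - 8\right) = 76 \left(-20 - 8\right) = 76 \left(-28\right) = -2128$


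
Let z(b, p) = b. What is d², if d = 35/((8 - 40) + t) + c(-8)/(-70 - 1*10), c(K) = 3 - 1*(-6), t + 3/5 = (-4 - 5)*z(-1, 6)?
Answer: 56715961/22278400 ≈ 2.5458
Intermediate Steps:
t = 42/5 (t = -⅗ + (-4 - 5)*(-1) = -⅗ - 9*(-1) = -⅗ + 9 = 42/5 ≈ 8.4000)
c(K) = 9 (c(K) = 3 + 6 = 9)
d = -7531/4720 (d = 35/((8 - 40) + 42/5) + 9/(-70 - 1*10) = 35/(-32 + 42/5) + 9/(-70 - 10) = 35/(-118/5) + 9/(-80) = 35*(-5/118) + 9*(-1/80) = -175/118 - 9/80 = -7531/4720 ≈ -1.5956)
d² = (-7531/4720)² = 56715961/22278400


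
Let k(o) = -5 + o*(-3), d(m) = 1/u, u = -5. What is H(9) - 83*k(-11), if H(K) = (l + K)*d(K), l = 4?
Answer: -11633/5 ≈ -2326.6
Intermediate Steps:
d(m) = -⅕ (d(m) = 1/(-5) = -⅕)
k(o) = -5 - 3*o
H(K) = -⅘ - K/5 (H(K) = (4 + K)*(-⅕) = -⅘ - K/5)
H(9) - 83*k(-11) = (-⅘ - ⅕*9) - 83*(-5 - 3*(-11)) = (-⅘ - 9/5) - 83*(-5 + 33) = -13/5 - 83*28 = -13/5 - 2324 = -11633/5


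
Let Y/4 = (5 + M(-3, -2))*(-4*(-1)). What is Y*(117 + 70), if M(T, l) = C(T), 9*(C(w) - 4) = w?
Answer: 77792/3 ≈ 25931.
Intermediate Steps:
C(w) = 4 + w/9
M(T, l) = 4 + T/9
Y = 416/3 (Y = 4*((5 + (4 + (⅑)*(-3)))*(-4*(-1))) = 4*((5 + (4 - ⅓))*4) = 4*((5 + 11/3)*4) = 4*((26/3)*4) = 4*(104/3) = 416/3 ≈ 138.67)
Y*(117 + 70) = 416*(117 + 70)/3 = (416/3)*187 = 77792/3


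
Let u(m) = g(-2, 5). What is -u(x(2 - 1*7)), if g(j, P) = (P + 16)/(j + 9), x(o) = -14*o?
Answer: -3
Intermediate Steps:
g(j, P) = (16 + P)/(9 + j)
u(m) = 3 (u(m) = (16 + 5)/(9 - 2) = 21/7 = (1/7)*21 = 3)
-u(x(2 - 1*7)) = -1*3 = -3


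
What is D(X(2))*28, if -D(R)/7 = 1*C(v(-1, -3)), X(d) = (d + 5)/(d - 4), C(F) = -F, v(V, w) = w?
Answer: -588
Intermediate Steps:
X(d) = (5 + d)/(-4 + d)
D(R) = -21 (D(R) = -7*(-1*(-3)) = -7*3 = -21)
D(X(2))*28 = -21*28 = -588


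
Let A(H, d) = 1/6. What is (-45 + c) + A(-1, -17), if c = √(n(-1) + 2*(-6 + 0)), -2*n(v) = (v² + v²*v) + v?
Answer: -269/6 + I*√46/2 ≈ -44.833 + 3.3912*I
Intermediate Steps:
A(H, d) = ⅙ (A(H, d) = 1*(⅙) = ⅙)
n(v) = -v/2 - v²/2 - v³/2 (n(v) = -((v² + v²*v) + v)/2 = -((v² + v³) + v)/2 = -(v + v² + v³)/2 = -v/2 - v²/2 - v³/2)
c = I*√46/2 (c = √(-½*(-1)*(1 - 1 + (-1)²) + 2*(-6 + 0)) = √(-½*(-1)*(1 - 1 + 1) + 2*(-6)) = √(-½*(-1)*1 - 12) = √(½ - 12) = √(-23/2) = I*√46/2 ≈ 3.3912*I)
(-45 + c) + A(-1, -17) = (-45 + I*√46/2) + ⅙ = -269/6 + I*√46/2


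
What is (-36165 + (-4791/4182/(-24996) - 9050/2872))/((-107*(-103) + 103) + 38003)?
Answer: -452432762412967/614536924407432 ≈ -0.73622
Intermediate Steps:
(-36165 + (-4791/4182/(-24996) - 9050/2872))/((-107*(-103) + 103) + 38003) = (-36165 + (-4791*1/4182*(-1/24996) - 9050*1/2872))/((11021 + 103) + 38003) = (-36165 + (-1597/1394*(-1/24996) - 4525/1436))/(11124 + 38003) = (-36165 + (1597/34844424 - 4525/1436))/49127 = (-36165 - 39417181327/12509148216)*(1/49127) = -452432762412967/12509148216*1/49127 = -452432762412967/614536924407432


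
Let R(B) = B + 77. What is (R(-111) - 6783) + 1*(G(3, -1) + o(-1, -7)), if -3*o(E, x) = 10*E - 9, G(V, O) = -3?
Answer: -20441/3 ≈ -6813.7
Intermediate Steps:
R(B) = 77 + B
o(E, x) = 3 - 10*E/3 (o(E, x) = -(10*E - 9)/3 = -(-9 + 10*E)/3 = 3 - 10*E/3)
(R(-111) - 6783) + 1*(G(3, -1) + o(-1, -7)) = ((77 - 111) - 6783) + 1*(-3 + (3 - 10/3*(-1))) = (-34 - 6783) + 1*(-3 + (3 + 10/3)) = -6817 + 1*(-3 + 19/3) = -6817 + 1*(10/3) = -6817 + 10/3 = -20441/3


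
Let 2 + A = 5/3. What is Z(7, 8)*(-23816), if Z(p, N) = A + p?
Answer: -476320/3 ≈ -1.5877e+5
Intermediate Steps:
A = -1/3 (A = -2 + 5/3 = -1/3 ≈ -0.33333)
Z(p, N) = -1/3 + p
Z(7, 8)*(-23816) = (-1/3 + 7)*(-23816) = (20/3)*(-23816) = -476320/3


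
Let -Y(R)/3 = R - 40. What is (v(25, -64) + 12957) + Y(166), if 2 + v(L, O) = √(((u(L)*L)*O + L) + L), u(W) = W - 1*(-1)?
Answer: 12577 + 5*I*√1662 ≈ 12577.0 + 203.84*I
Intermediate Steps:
u(W) = 1 + W (u(W) = W + 1 = 1 + W)
v(L, O) = -2 + √(2*L + L*O*(1 + L)) (v(L, O) = -2 + √((((1 + L)*L)*O + L) + L) = -2 + √(((L*(1 + L))*O + L) + L) = -2 + √((L*O*(1 + L) + L) + L) = -2 + √((L + L*O*(1 + L)) + L) = -2 + √(2*L + L*O*(1 + L)))
Y(R) = 120 - 3*R (Y(R) = -3*(R - 40) = -3*(-40 + R) = 120 - 3*R)
(v(25, -64) + 12957) + Y(166) = ((-2 + √(25*(2 - 64*(1 + 25)))) + 12957) + (120 - 3*166) = ((-2 + √(25*(2 - 64*26))) + 12957) + (120 - 498) = ((-2 + √(25*(2 - 1664))) + 12957) - 378 = ((-2 + √(25*(-1662))) + 12957) - 378 = ((-2 + √(-41550)) + 12957) - 378 = ((-2 + 5*I*√1662) + 12957) - 378 = (12955 + 5*I*√1662) - 378 = 12577 + 5*I*√1662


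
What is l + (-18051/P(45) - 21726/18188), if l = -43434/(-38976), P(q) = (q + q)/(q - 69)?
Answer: 710892188761/147686560 ≈ 4813.5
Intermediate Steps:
P(q) = 2*q/(-69 + q) (P(q) = (2*q)/(-69 + q) = 2*q/(-69 + q))
l = 7239/6496 (l = -43434*(-1/38976) = 7239/6496 ≈ 1.1144)
l + (-18051/P(45) - 21726/18188) = 7239/6496 + (-18051/(2*45/(-69 + 45)) - 21726/18188) = 7239/6496 + (-18051/(2*45/(-24)) - 21726*1/18188) = 7239/6496 + (-18051/(2*45*(-1/24)) - 10863/9094) = 7239/6496 + (-18051/(-15/4) - 10863/9094) = 7239/6496 + (-18051*(-4/15) - 10863/9094) = 7239/6496 + (24068/5 - 10863/9094) = 7239/6496 + 218820077/45470 = 710892188761/147686560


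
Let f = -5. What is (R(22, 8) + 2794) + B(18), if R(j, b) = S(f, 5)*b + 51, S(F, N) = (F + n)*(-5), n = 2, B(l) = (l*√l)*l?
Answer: 2965 + 972*√2 ≈ 4339.6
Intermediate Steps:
B(l) = l^(5/2) (B(l) = l^(3/2)*l = l^(5/2))
S(F, N) = -10 - 5*F (S(F, N) = (F + 2)*(-5) = (2 + F)*(-5) = -10 - 5*F)
R(j, b) = 51 + 15*b (R(j, b) = (-10 - 5*(-5))*b + 51 = (-10 + 25)*b + 51 = 15*b + 51 = 51 + 15*b)
(R(22, 8) + 2794) + B(18) = ((51 + 15*8) + 2794) + 18^(5/2) = ((51 + 120) + 2794) + 972*√2 = (171 + 2794) + 972*√2 = 2965 + 972*√2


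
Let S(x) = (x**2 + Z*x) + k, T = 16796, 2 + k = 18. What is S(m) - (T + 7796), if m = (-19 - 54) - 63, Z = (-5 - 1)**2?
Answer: -10976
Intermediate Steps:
k = 16 (k = -2 + 18 = 16)
Z = 36 (Z = (-6)**2 = 36)
m = -136 (m = -73 - 63 = -136)
S(x) = 16 + x**2 + 36*x (S(x) = (x**2 + 36*x) + 16 = 16 + x**2 + 36*x)
S(m) - (T + 7796) = (16 + (-136)**2 + 36*(-136)) - (16796 + 7796) = (16 + 18496 - 4896) - 1*24592 = 13616 - 24592 = -10976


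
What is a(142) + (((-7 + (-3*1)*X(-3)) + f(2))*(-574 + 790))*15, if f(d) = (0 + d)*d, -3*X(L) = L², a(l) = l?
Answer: 19582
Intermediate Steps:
X(L) = -L²/3
f(d) = d² (f(d) = d*d = d²)
a(142) + (((-7 + (-3*1)*X(-3)) + f(2))*(-574 + 790))*15 = 142 + (((-7 + (-3*1)*(-⅓*(-3)²)) + 2²)*(-574 + 790))*15 = 142 + (((-7 - (-1)*9) + 4)*216)*15 = 142 + (((-7 - 3*(-3)) + 4)*216)*15 = 142 + (((-7 + 9) + 4)*216)*15 = 142 + ((2 + 4)*216)*15 = 142 + (6*216)*15 = 142 + 1296*15 = 142 + 19440 = 19582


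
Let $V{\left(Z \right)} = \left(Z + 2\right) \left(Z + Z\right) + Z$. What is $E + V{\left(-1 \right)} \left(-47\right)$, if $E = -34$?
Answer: $107$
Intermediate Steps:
$V{\left(Z \right)} = Z + 2 Z \left(2 + Z\right)$ ($V{\left(Z \right)} = \left(2 + Z\right) 2 Z + Z = 2 Z \left(2 + Z\right) + Z = Z + 2 Z \left(2 + Z\right)$)
$E + V{\left(-1 \right)} \left(-47\right) = -34 + - (5 + 2 \left(-1\right)) \left(-47\right) = -34 + - (5 - 2) \left(-47\right) = -34 + \left(-1\right) 3 \left(-47\right) = -34 - -141 = -34 + 141 = 107$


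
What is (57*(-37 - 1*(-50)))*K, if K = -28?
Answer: -20748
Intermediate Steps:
(57*(-37 - 1*(-50)))*K = (57*(-37 - 1*(-50)))*(-28) = (57*(-37 + 50))*(-28) = (57*13)*(-28) = 741*(-28) = -20748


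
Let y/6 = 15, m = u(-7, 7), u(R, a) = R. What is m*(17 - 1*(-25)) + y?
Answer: -204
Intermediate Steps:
m = -7
y = 90 (y = 6*15 = 90)
m*(17 - 1*(-25)) + y = -7*(17 - 1*(-25)) + 90 = -7*(17 + 25) + 90 = -7*42 + 90 = -294 + 90 = -204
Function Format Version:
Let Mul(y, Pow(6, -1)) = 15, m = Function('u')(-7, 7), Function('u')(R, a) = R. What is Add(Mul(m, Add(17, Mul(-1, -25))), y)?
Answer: -204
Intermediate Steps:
m = -7
y = 90 (y = Mul(6, 15) = 90)
Add(Mul(m, Add(17, Mul(-1, -25))), y) = Add(Mul(-7, Add(17, Mul(-1, -25))), 90) = Add(Mul(-7, Add(17, 25)), 90) = Add(Mul(-7, 42), 90) = Add(-294, 90) = -204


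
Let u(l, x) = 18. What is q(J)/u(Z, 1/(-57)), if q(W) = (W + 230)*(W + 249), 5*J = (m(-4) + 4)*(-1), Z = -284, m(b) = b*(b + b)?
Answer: 224471/75 ≈ 2992.9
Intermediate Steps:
m(b) = 2*b**2 (m(b) = b*(2*b) = 2*b**2)
J = -36/5 (J = ((2*(-4)**2 + 4)*(-1))/5 = ((2*16 + 4)*(-1))/5 = ((32 + 4)*(-1))/5 = (36*(-1))/5 = (1/5)*(-36) = -36/5 ≈ -7.2000)
q(W) = (230 + W)*(249 + W)
q(J)/u(Z, 1/(-57)) = (57270 + (-36/5)**2 + 479*(-36/5))/18 = (57270 + 1296/25 - 17244/5)*(1/18) = (1346826/25)*(1/18) = 224471/75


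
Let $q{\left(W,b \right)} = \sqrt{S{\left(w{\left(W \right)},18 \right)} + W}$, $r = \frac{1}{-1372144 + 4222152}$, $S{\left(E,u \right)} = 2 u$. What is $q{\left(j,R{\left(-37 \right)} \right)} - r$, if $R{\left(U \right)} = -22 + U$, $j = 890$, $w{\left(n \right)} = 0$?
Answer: $- \frac{1}{2850008} + \sqrt{926} \approx 30.43$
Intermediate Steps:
$r = \frac{1}{2850008} \approx 3.5088 \cdot 10^{-7}$
$q{\left(W,b \right)} = \sqrt{36 + W}$ ($q{\left(W,b \right)} = \sqrt{2 \cdot 18 + W} = \sqrt{36 + W}$)
$q{\left(j,R{\left(-37 \right)} \right)} - r = \sqrt{36 + 890} - \frac{1}{2850008} = \sqrt{926} - \frac{1}{2850008} = - \frac{1}{2850008} + \sqrt{926}$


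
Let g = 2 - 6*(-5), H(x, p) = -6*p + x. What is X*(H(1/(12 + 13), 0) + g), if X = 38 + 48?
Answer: 68886/25 ≈ 2755.4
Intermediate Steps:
H(x, p) = x - 6*p
g = 32 (g = 2 + 30 = 32)
X = 86
X*(H(1/(12 + 13), 0) + g) = 86*((1/(12 + 13) - 6*0) + 32) = 86*((1/25 + 0) + 32) = 86*(1/25 + 32) = 86*(801/25) = 68886/25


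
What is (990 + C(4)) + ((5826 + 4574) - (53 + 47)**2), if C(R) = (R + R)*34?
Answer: 1662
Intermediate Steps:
C(R) = 68*R (C(R) = (2*R)*34 = 68*R)
(990 + C(4)) + ((5826 + 4574) - (53 + 47)**2) = (990 + 68*4) + ((5826 + 4574) - (53 + 47)**2) = (990 + 272) + (10400 - 1*100**2) = 1262 + (10400 - 1*10000) = 1262 + (10400 - 10000) = 1262 + 400 = 1662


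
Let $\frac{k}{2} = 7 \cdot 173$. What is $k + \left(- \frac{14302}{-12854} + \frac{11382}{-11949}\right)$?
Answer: $\frac{8857749871}{3656963} \approx 2422.2$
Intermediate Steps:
$k = 2422$ ($k = 2 \cdot 7 \cdot 173 = 2 \cdot 1211 = 2422$)
$k + \left(- \frac{14302}{-12854} + \frac{11382}{-11949}\right) = 2422 + \left(- \frac{14302}{-12854} + \frac{11382}{-11949}\right) = 2422 + \left(\left(-14302\right) \left(- \frac{1}{12854}\right) + 11382 \left(- \frac{1}{11949}\right)\right) = 2422 + \left(\frac{7151}{6427} - \frac{542}{569}\right) = 2422 + \frac{585485}{3656963} = \frac{8857749871}{3656963}$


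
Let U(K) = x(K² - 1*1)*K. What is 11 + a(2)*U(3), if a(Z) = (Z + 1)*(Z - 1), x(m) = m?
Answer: 83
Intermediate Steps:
a(Z) = (1 + Z)*(-1 + Z)
U(K) = K*(-1 + K²) (U(K) = (K² - 1*1)*K = (K² - 1)*K = (-1 + K²)*K = K*(-1 + K²))
11 + a(2)*U(3) = 11 + (-1 + 2²)*(3³ - 1*3) = 11 + (-1 + 4)*(27 - 3) = 11 + 3*24 = 11 + 72 = 83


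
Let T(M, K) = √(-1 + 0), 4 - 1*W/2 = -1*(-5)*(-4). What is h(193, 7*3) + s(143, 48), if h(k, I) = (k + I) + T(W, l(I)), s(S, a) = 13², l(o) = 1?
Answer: 383 + I ≈ 383.0 + 1.0*I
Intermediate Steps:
W = 48 (W = 8 - 2*(-1*(-5))*(-4) = 8 - 10*(-4) = 8 - 2*(-20) = 8 + 40 = 48)
T(M, K) = I (T(M, K) = √(-1) = I)
s(S, a) = 169
h(k, I) = I + I + k (h(k, I) = (k + I) + I = (I + k) + I = I + I + k)
h(193, 7*3) + s(143, 48) = (I + 7*3 + 193) + 169 = (I + 21 + 193) + 169 = (214 + I) + 169 = 383 + I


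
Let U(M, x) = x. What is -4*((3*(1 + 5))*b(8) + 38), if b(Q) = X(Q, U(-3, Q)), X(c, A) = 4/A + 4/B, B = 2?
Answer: -332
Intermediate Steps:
X(c, A) = 2 + 4/A (X(c, A) = 4/A + 4/2 = 4/A + 4*(½) = 4/A + 2 = 2 + 4/A)
b(Q) = 2 + 4/Q
-4*((3*(1 + 5))*b(8) + 38) = -4*((3*(1 + 5))*(2 + 4/8) + 38) = -4*((3*6)*(2 + 4*(⅛)) + 38) = -4*(18*(2 + ½) + 38) = -4*(18*(5/2) + 38) = -4*(45 + 38) = -4*83 = -332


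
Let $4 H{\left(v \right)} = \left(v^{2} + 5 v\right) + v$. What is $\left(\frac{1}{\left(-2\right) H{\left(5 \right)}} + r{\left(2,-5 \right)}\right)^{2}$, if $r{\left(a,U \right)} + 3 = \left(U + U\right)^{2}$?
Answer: $\frac{28440889}{3025} \approx 9402.0$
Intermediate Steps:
$H{\left(v \right)} = \frac{v^{2}}{4} + \frac{3 v}{2}$ ($H{\left(v \right)} = \frac{\left(v^{2} + 5 v\right) + v}{4} = \frac{v^{2} + 6 v}{4} = \frac{v^{2}}{4} + \frac{3 v}{2}$)
$r{\left(a,U \right)} = -3 + 4 U^{2}$ ($r{\left(a,U \right)} = -3 + \left(U + U\right)^{2} = -3 + \left(2 U\right)^{2} = -3 + 4 U^{2}$)
$\left(\frac{1}{\left(-2\right) H{\left(5 \right)}} + r{\left(2,-5 \right)}\right)^{2} = \left(\frac{1}{\left(-2\right) \frac{1}{4} \cdot 5 \left(6 + 5\right)} - \left(3 - 4 \left(-5\right)^{2}\right)\right)^{2} = \left(\frac{1}{\left(-2\right) \frac{1}{4} \cdot 5 \cdot 11} + \left(-3 + 4 \cdot 25\right)\right)^{2} = \left(\frac{1}{\left(-2\right) \frac{55}{4}} + \left(-3 + 100\right)\right)^{2} = \left(\frac{1}{- \frac{55}{2}} + 97\right)^{2} = \left(- \frac{2}{55} + 97\right)^{2} = \left(\frac{5333}{55}\right)^{2} = \frac{28440889}{3025}$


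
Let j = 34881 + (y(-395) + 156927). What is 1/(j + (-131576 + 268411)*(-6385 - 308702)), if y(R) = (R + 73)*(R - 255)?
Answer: -1/43114528537 ≈ -2.3194e-11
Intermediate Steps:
y(R) = (-255 + R)*(73 + R) (y(R) = (73 + R)*(-255 + R) = (-255 + R)*(73 + R))
j = 401108 (j = 34881 + ((-18615 + (-395)² - 182*(-395)) + 156927) = 34881 + ((-18615 + 156025 + 71890) + 156927) = 34881 + (209300 + 156927) = 34881 + 366227 = 401108)
1/(j + (-131576 + 268411)*(-6385 - 308702)) = 1/(401108 + (-131576 + 268411)*(-6385 - 308702)) = 1/(401108 + 136835*(-315087)) = 1/(401108 - 43114929645) = 1/(-43114528537) = -1/43114528537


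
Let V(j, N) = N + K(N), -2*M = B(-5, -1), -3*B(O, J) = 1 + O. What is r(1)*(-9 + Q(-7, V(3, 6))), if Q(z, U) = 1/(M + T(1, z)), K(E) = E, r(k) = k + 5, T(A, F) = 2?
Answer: -99/2 ≈ -49.500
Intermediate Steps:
r(k) = 5 + k
B(O, J) = -⅓ - O/3 (B(O, J) = -(1 + O)/3 = -⅓ - O/3)
M = -⅔ (M = -(-⅓ - ⅓*(-5))/2 = -(-⅓ + 5/3)/2 = -½*4/3 = -⅔ ≈ -0.66667)
V(j, N) = 2*N (V(j, N) = N + N = 2*N)
Q(z, U) = ¾ (Q(z, U) = 1/(-⅔ + 2) = 1/(4/3) = ¾)
r(1)*(-9 + Q(-7, V(3, 6))) = (5 + 1)*(-9 + ¾) = 6*(-33/4) = -99/2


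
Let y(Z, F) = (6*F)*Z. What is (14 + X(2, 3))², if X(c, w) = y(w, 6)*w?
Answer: 114244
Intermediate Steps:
y(Z, F) = 6*F*Z
X(c, w) = 36*w² (X(c, w) = (6*6*w)*w = (36*w)*w = 36*w²)
(14 + X(2, 3))² = (14 + 36*3²)² = (14 + 36*9)² = (14 + 324)² = 338² = 114244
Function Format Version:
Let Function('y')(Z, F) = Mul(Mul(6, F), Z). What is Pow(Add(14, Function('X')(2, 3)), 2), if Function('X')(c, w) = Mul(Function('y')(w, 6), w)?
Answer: 114244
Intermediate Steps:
Function('y')(Z, F) = Mul(6, F, Z)
Function('X')(c, w) = Mul(36, Pow(w, 2)) (Function('X')(c, w) = Mul(Mul(6, 6, w), w) = Mul(Mul(36, w), w) = Mul(36, Pow(w, 2)))
Pow(Add(14, Function('X')(2, 3)), 2) = Pow(Add(14, Mul(36, Pow(3, 2))), 2) = Pow(Add(14, Mul(36, 9)), 2) = Pow(Add(14, 324), 2) = Pow(338, 2) = 114244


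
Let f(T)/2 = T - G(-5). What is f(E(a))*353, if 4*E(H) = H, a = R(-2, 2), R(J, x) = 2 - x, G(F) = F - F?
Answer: 0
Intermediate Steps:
G(F) = 0
a = 0 (a = 2 - 1*2 = 2 - 2 = 0)
E(H) = H/4
f(T) = 2*T (f(T) = 2*(T - 1*0) = 2*(T + 0) = 2*T)
f(E(a))*353 = (2*((¼)*0))*353 = (2*0)*353 = 0*353 = 0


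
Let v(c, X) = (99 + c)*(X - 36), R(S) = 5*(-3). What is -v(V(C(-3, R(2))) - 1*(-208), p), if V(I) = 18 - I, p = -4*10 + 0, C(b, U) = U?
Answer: 25840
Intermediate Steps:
R(S) = -15
p = -40 (p = -40 + 0 = -40)
v(c, X) = (-36 + X)*(99 + c) (v(c, X) = (99 + c)*(-36 + X) = (-36 + X)*(99 + c))
-v(V(C(-3, R(2))) - 1*(-208), p) = -(-3564 - 36*((18 - 1*(-15)) - 1*(-208)) + 99*(-40) - 40*((18 - 1*(-15)) - 1*(-208))) = -(-3564 - 36*((18 + 15) + 208) - 3960 - 40*((18 + 15) + 208)) = -(-3564 - 36*(33 + 208) - 3960 - 40*(33 + 208)) = -(-3564 - 36*241 - 3960 - 40*241) = -(-3564 - 8676 - 3960 - 9640) = -1*(-25840) = 25840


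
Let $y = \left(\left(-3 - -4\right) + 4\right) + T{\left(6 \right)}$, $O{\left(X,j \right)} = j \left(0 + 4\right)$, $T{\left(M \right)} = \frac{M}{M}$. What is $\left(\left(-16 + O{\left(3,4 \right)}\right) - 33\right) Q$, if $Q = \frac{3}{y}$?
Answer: $- \frac{33}{2} \approx -16.5$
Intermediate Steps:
$T{\left(M \right)} = 1$
$O{\left(X,j \right)} = 4 j$ ($O{\left(X,j \right)} = j 4 = 4 j$)
$y = 6$ ($y = \left(\left(-3 - -4\right) + 4\right) + 1 = \left(\left(-3 + 4\right) + 4\right) + 1 = \left(1 + 4\right) + 1 = 5 + 1 = 6$)
$Q = \frac{1}{2}$ ($Q = \frac{3}{6} = 3 \cdot \frac{1}{6} = \frac{1}{2} \approx 0.5$)
$\left(\left(-16 + O{\left(3,4 \right)}\right) - 33\right) Q = \left(\left(-16 + 4 \cdot 4\right) - 33\right) \frac{1}{2} = \left(\left(-16 + 16\right) - 33\right) \frac{1}{2} = \left(0 - 33\right) \frac{1}{2} = \left(-33\right) \frac{1}{2} = - \frac{33}{2}$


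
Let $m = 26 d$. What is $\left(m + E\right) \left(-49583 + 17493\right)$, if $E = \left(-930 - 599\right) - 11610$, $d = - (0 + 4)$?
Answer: $424967870$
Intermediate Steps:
$d = -4$ ($d = \left(-1\right) 4 = -4$)
$E = -13139$ ($E = -1529 - 11610 = -13139$)
$m = -104$ ($m = 26 \left(-4\right) = -104$)
$\left(m + E\right) \left(-49583 + 17493\right) = \left(-104 - 13139\right) \left(-49583 + 17493\right) = \left(-13243\right) \left(-32090\right) = 424967870$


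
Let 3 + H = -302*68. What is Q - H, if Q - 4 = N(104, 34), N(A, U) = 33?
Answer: 20576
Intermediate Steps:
Q = 37 (Q = 4 + 33 = 37)
H = -20539 (H = -3 - 302*68 = -3 - 20536 = -20539)
Q - H = 37 - 1*(-20539) = 37 + 20539 = 20576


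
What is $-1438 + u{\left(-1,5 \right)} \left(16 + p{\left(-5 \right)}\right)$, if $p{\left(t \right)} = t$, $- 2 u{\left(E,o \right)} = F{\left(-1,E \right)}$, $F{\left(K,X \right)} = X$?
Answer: $- \frac{2865}{2} \approx -1432.5$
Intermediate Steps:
$u{\left(E,o \right)} = - \frac{E}{2}$
$-1438 + u{\left(-1,5 \right)} \left(16 + p{\left(-5 \right)}\right) = -1438 + \left(- \frac{1}{2}\right) \left(-1\right) \left(16 - 5\right) = -1438 + \frac{1}{2} \cdot 11 = -1438 + \frac{11}{2} = - \frac{2865}{2}$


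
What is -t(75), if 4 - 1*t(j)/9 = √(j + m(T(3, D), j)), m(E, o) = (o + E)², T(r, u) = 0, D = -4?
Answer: -36 + 90*√57 ≈ 643.49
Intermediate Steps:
m(E, o) = (E + o)²
t(j) = 36 - 9*√(j + j²) (t(j) = 36 - 9*√(j + (0 + j)²) = 36 - 9*√(j + j²))
-t(75) = -(36 - 9*5*√3*√(1 + 75)) = -(36 - 9*10*√57) = -(36 - 90*√57) = -36 + 90*√57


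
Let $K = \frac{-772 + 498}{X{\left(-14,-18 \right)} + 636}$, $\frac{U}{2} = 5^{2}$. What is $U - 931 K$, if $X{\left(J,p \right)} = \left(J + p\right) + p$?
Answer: $\frac{142197}{293} \approx 485.31$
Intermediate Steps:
$X{\left(J,p \right)} = J + 2 p$
$U = 50$ ($U = 2 \cdot 5^{2} = 2 \cdot 25 = 50$)
$K = - \frac{137}{293}$ ($K = \frac{-772 + 498}{\left(-14 + 2 \left(-18\right)\right) + 636} = - \frac{274}{\left(-14 - 36\right) + 636} = - \frac{274}{-50 + 636} = - \frac{274}{586} = \left(-274\right) \frac{1}{586} = - \frac{137}{293} \approx -0.46758$)
$U - 931 K = 50 - - \frac{127547}{293} = 50 + \frac{127547}{293} = \frac{142197}{293}$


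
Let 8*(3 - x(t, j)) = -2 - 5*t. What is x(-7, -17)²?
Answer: 81/64 ≈ 1.2656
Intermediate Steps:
x(t, j) = 13/4 + 5*t/8 (x(t, j) = 3 - (-2 - 5*t)/8 = 3 + (¼ + 5*t/8) = 13/4 + 5*t/8)
x(-7, -17)² = (13/4 + (5/8)*(-7))² = (13/4 - 35/8)² = (-9/8)² = 81/64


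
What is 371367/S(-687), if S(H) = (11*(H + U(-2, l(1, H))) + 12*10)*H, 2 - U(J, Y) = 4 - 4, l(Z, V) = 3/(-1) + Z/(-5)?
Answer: 123789/1698035 ≈ 0.072901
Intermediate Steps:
l(Z, V) = -3 - Z/5 (l(Z, V) = 3*(-1) + Z*(-1/5) = -3 - Z/5)
U(J, Y) = 2 (U(J, Y) = 2 - (4 - 4) = 2 - 1*0 = 2 + 0 = 2)
S(H) = H*(142 + 11*H) (S(H) = (11*(H + 2) + 12*10)*H = (11*(2 + H) + 120)*H = ((22 + 11*H) + 120)*H = (142 + 11*H)*H = H*(142 + 11*H))
371367/S(-687) = 371367/((-687*(142 + 11*(-687)))) = 371367/((-687*(142 - 7557))) = 371367/((-687*(-7415))) = 371367/5094105 = 371367*(1/5094105) = 123789/1698035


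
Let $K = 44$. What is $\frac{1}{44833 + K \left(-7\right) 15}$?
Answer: $\frac{1}{40213} \approx 2.4868 \cdot 10^{-5}$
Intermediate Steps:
$\frac{1}{44833 + K \left(-7\right) 15} = \frac{1}{44833 + 44 \left(-7\right) 15} = \frac{1}{44833 - 4620} = \frac{1}{40213}$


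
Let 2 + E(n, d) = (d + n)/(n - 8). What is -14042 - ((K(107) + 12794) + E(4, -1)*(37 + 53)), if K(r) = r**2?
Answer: -76075/2 ≈ -38038.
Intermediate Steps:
E(n, d) = -2 + (d + n)/(-8 + n) (E(n, d) = -2 + (d + n)/(n - 8) = -2 + (d + n)/(-8 + n))
-14042 - ((K(107) + 12794) + E(4, -1)*(37 + 53)) = -14042 - ((107**2 + 12794) + ((16 - 1 - 1*4)/(-8 + 4))*(37 + 53)) = -14042 - ((11449 + 12794) + ((16 - 1 - 4)/(-4))*90) = -14042 - (24243 - 1/4*11*90) = -14042 - (24243 - 11/4*90) = -14042 - (24243 - 495/2) = -14042 - 1*47991/2 = -14042 - 47991/2 = -76075/2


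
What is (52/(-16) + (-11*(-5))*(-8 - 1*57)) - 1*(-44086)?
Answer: 162031/4 ≈ 40508.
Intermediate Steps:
(52/(-16) + (-11*(-5))*(-8 - 1*57)) - 1*(-44086) = (52*(-1/16) + 55*(-8 - 57)) + 44086 = (-13/4 + 55*(-65)) + 44086 = (-13/4 - 3575) + 44086 = -14313/4 + 44086 = 162031/4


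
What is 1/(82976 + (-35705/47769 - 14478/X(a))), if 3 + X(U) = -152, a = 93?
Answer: 7404195/615056549627 ≈ 1.2038e-5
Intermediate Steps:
X(U) = -155 (X(U) = -3 - 152 = -155)
1/(82976 + (-35705/47769 - 14478/X(a))) = 1/(82976 + (-35705/47769 - 14478/(-155))) = 1/(82976 + (-35705*1/47769 - 14478*(-1/155))) = 1/(82976 + (-35705/47769 + 14478/155)) = 1/(82976 + 686065307/7404195) = 1/(615056549627/7404195) = 7404195/615056549627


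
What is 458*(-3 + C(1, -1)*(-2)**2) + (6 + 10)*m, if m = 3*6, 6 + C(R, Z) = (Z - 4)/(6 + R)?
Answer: -93706/7 ≈ -13387.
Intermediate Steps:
C(R, Z) = -6 + (-4 + Z)/(6 + R) (C(R, Z) = -6 + (Z - 4)/(6 + R) = -6 + (-4 + Z)/(6 + R))
m = 18
458*(-3 + C(1, -1)*(-2)**2) + (6 + 10)*m = 458*(-3 + ((-40 - 1 - 6*1)/(6 + 1))*(-2)**2) + (6 + 10)*18 = 458*(-3 + ((-40 - 1 - 6)/7)*4) + 16*18 = 458*(-3 + ((1/7)*(-47))*4) + 288 = 458*(-3 - 47/7*4) + 288 = 458*(-3 - 188/7) + 288 = 458*(-209/7) + 288 = -95722/7 + 288 = -93706/7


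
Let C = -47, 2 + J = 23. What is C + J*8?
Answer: 121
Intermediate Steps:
J = 21 (J = -2 + 23 = 21)
C + J*8 = -47 + 21*8 = -47 + 168 = 121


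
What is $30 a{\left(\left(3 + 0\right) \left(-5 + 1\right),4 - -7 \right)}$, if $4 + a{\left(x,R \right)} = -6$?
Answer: $-300$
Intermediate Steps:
$a{\left(x,R \right)} = -10$ ($a{\left(x,R \right)} = -4 - 6 = -10$)
$30 a{\left(\left(3 + 0\right) \left(-5 + 1\right),4 - -7 \right)} = 30 \left(-10\right) = -300$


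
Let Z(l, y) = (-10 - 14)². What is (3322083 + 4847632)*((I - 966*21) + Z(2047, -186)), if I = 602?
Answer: -156106914220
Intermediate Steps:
Z(l, y) = 576 (Z(l, y) = (-24)² = 576)
(3322083 + 4847632)*((I - 966*21) + Z(2047, -186)) = (3322083 + 4847632)*((602 - 966*21) + 576) = 8169715*((602 - 20286) + 576) = 8169715*(-19684 + 576) = 8169715*(-19108) = -156106914220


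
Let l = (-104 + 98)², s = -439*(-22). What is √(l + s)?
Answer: √9694 ≈ 98.458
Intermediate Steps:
s = 9658
l = 36 (l = (-6)² = 36)
√(l + s) = √(36 + 9658) = √9694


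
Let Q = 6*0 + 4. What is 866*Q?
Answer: 3464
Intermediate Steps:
Q = 4 (Q = 0 + 4 = 4)
866*Q = 866*4 = 3464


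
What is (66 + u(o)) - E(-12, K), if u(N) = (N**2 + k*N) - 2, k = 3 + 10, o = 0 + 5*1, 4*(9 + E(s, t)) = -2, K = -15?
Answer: 327/2 ≈ 163.50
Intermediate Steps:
E(s, t) = -19/2 (E(s, t) = -9 + (1/4)*(-2) = -9 - 1/2 = -19/2)
o = 5 (o = 0 + 5 = 5)
k = 13
u(N) = -2 + N**2 + 13*N (u(N) = (N**2 + 13*N) - 2 = -2 + N**2 + 13*N)
(66 + u(o)) - E(-12, K) = (66 + (-2 + 5**2 + 13*5)) - 1*(-19/2) = (66 + (-2 + 25 + 65)) + 19/2 = (66 + 88) + 19/2 = 154 + 19/2 = 327/2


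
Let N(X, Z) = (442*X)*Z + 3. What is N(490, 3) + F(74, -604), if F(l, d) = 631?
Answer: 650374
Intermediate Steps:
N(X, Z) = 3 + 442*X*Z (N(X, Z) = 442*X*Z + 3 = 3 + 442*X*Z)
N(490, 3) + F(74, -604) = (3 + 442*490*3) + 631 = (3 + 649740) + 631 = 649743 + 631 = 650374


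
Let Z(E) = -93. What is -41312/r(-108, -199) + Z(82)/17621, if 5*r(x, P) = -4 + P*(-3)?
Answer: -3639848909/10449253 ≈ -348.34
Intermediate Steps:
r(x, P) = -⅘ - 3*P/5 (r(x, P) = (-4 + P*(-3))/5 = (-4 - 3*P)/5 = -⅘ - 3*P/5)
-41312/r(-108, -199) + Z(82)/17621 = -41312/(-⅘ - ⅗*(-199)) - 93/17621 = -41312/(-⅘ + 597/5) - 93*1/17621 = -41312/593/5 - 93/17621 = -41312*5/593 - 93/17621 = -206560/593 - 93/17621 = -3639848909/10449253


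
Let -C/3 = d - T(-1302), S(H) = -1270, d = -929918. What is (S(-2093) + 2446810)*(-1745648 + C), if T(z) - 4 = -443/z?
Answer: 554095358104350/217 ≈ 2.5534e+12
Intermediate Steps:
T(z) = 4 - 443/z
C = 1210758887/434 (C = -3*(-929918 - (4 - 443/(-1302))) = -3*(-929918 - (4 - 443*(-1/1302))) = -3*(-929918 - (4 + 443/1302)) = -3*(-929918 - 1*5651/1302) = -3*(-929918 - 5651/1302) = -3*(-1210758887/1302) = 1210758887/434 ≈ 2.7898e+6)
(S(-2093) + 2446810)*(-1745648 + C) = (-1270 + 2446810)*(-1745648 + 1210758887/434) = 2445540*(453147655/434) = 554095358104350/217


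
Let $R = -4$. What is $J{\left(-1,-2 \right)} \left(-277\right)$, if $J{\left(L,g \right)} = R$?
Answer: $1108$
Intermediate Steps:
$J{\left(L,g \right)} = -4$
$J{\left(-1,-2 \right)} \left(-277\right) = \left(-4\right) \left(-277\right) = 1108$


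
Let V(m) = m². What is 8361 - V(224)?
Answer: -41815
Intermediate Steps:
8361 - V(224) = 8361 - 1*224² = 8361 - 1*50176 = 8361 - 50176 = -41815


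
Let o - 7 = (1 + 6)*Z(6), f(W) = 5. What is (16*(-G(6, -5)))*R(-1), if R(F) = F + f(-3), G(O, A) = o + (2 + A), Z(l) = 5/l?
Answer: -1888/3 ≈ -629.33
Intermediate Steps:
o = 77/6 (o = 7 + (1 + 6)*(5/6) = 7 + 7*(5*(⅙)) = 7 + 7*(⅚) = 7 + 35/6 = 77/6 ≈ 12.833)
G(O, A) = 89/6 + A (G(O, A) = 77/6 + (2 + A) = 89/6 + A)
R(F) = 5 + F (R(F) = F + 5 = 5 + F)
(16*(-G(6, -5)))*R(-1) = (16*(-(89/6 - 5)))*(5 - 1) = (16*(-1*59/6))*4 = (16*(-59/6))*4 = -472/3*4 = -1888/3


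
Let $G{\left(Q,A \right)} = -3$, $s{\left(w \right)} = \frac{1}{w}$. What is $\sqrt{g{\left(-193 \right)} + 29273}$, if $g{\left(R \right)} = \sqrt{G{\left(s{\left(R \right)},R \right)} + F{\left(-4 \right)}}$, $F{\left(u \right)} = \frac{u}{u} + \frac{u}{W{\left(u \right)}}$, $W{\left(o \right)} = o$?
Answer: $\sqrt{29273 + i} \approx 171.09 + 0.003 i$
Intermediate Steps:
$F{\left(u \right)} = 2$ ($F{\left(u \right)} = \frac{u}{u} + \frac{u}{u} = 1 + 1 = 2$)
$g{\left(R \right)} = i$ ($g{\left(R \right)} = \sqrt{-3 + 2} = \sqrt{-1} = i$)
$\sqrt{g{\left(-193 \right)} + 29273} = \sqrt{i + 29273} = \sqrt{29273 + i}$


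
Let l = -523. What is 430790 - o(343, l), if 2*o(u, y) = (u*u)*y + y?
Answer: 31196265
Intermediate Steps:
o(u, y) = y/2 + y*u²/2 (o(u, y) = ((u*u)*y + y)/2 = (u²*y + y)/2 = (y*u² + y)/2 = (y + y*u²)/2 = y/2 + y*u²/2)
430790 - o(343, l) = 430790 - (-523)*(1 + 343²)/2 = 430790 - (-523)*(1 + 117649)/2 = 430790 - (-523)*117650/2 = 430790 - 1*(-30765475) = 430790 + 30765475 = 31196265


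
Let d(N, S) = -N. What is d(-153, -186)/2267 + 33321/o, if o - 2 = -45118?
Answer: -68635959/102277972 ≈ -0.67107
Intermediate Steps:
o = -45116 (o = 2 - 45118 = -45116)
d(-153, -186)/2267 + 33321/o = -1*(-153)/2267 + 33321/(-45116) = 153*(1/2267) + 33321*(-1/45116) = 153/2267 - 33321/45116 = -68635959/102277972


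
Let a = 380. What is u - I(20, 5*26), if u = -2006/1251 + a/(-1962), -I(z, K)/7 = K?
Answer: 41280542/45453 ≈ 908.20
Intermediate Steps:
I(z, K) = -7*K
u = -81688/45453 (u = -2006/1251 + 380/(-1962) = -2006*1/1251 + 380*(-1/1962) = -2006/1251 - 190/981 = -81688/45453 ≈ -1.7972)
u - I(20, 5*26) = -81688/45453 - (-7)*5*26 = -81688/45453 - (-7)*130 = -81688/45453 - 1*(-910) = -81688/45453 + 910 = 41280542/45453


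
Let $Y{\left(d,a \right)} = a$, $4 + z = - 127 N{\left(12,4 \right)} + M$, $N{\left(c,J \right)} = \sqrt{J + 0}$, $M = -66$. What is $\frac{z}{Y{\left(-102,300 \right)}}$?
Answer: $- \frac{27}{25} \approx -1.08$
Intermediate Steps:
$N{\left(c,J \right)} = \sqrt{J}$
$z = -324$ ($z = -4 - \left(66 + 127 \sqrt{4}\right) = -4 - 320 = -324$)
$\frac{z}{Y{\left(-102,300 \right)}} = - \frac{324}{300} = \left(-324\right) \frac{1}{300} = - \frac{27}{25}$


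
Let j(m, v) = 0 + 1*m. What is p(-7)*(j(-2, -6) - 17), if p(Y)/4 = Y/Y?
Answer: -76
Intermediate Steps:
p(Y) = 4 (p(Y) = 4*(Y/Y) = 4*1 = 4)
j(m, v) = m (j(m, v) = 0 + m = m)
p(-7)*(j(-2, -6) - 17) = 4*(-2 - 17) = 4*(-19) = -76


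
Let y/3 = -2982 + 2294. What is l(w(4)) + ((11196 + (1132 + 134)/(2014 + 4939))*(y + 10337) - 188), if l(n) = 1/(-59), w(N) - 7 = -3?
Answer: 37997614857149/410227 ≈ 9.2626e+7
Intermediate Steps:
w(N) = 4 (w(N) = 7 - 3 = 4)
y = -2064 (y = 3*(-2982 + 2294) = 3*(-688) = -2064)
l(n) = -1/59
l(w(4)) + ((11196 + (1132 + 134)/(2014 + 4939))*(y + 10337) - 188) = -1/59 + ((11196 + (1132 + 134)/(2014 + 4939))*(-2064 + 10337) - 188) = -1/59 + ((11196 + 1266/6953)*8273 - 188) = -1/59 + ((77847054/6953)*8273 - 188) = -1/59 + (644028677742/6953 - 188) = -1/59 + 644027370578/6953 = 37997614857149/410227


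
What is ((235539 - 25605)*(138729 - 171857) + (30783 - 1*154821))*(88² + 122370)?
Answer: -904919135905260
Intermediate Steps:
((235539 - 25605)*(138729 - 171857) + (30783 - 1*154821))*(88² + 122370) = (209934*(-33128) + (30783 - 154821))*(7744 + 122370) = (-6954693552 - 124038)*130114 = -6954817590*130114 = -904919135905260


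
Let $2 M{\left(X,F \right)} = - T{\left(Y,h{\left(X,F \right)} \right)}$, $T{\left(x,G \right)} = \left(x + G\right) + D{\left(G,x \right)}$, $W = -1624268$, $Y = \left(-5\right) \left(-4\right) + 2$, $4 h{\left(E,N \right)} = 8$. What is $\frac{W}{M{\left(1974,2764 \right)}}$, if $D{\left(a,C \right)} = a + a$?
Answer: $\frac{812134}{7} \approx 1.1602 \cdot 10^{5}$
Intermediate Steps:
$h{\left(E,N \right)} = 2$ ($h{\left(E,N \right)} = \frac{1}{4} \cdot 8 = 2$)
$D{\left(a,C \right)} = 2 a$
$Y = 22$ ($Y = 20 + 2 = 22$)
$T{\left(x,G \right)} = x + 3 G$ ($T{\left(x,G \right)} = \left(x + G\right) + 2 G = \left(G + x\right) + 2 G = x + 3 G$)
$M{\left(X,F \right)} = -14$ ($M{\left(X,F \right)} = \frac{\left(-1\right) \left(22 + 3 \cdot 2\right)}{2} = \frac{\left(-1\right) \left(22 + 6\right)}{2} = \frac{\left(-1\right) 28}{2} = \frac{1}{2} \left(-28\right) = -14$)
$\frac{W}{M{\left(1974,2764 \right)}} = - \frac{1624268}{-14} = \left(-1624268\right) \left(- \frac{1}{14}\right) = \frac{812134}{7}$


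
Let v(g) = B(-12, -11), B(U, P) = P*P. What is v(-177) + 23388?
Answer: 23509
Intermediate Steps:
B(U, P) = P²
v(g) = 121 (v(g) = (-11)² = 121)
v(-177) + 23388 = 121 + 23388 = 23509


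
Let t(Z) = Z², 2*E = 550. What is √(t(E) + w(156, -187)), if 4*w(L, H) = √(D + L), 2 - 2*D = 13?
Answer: √(1210000 + 2*√602)/4 ≈ 275.01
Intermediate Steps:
E = 275 (E = (½)*550 = 275)
D = -11/2 (D = 1 - ½*13 = 1 - 13/2 = -11/2 ≈ -5.5000)
w(L, H) = √(-11/2 + L)/4
√(t(E) + w(156, -187)) = √(275² + √(-22 + 4*156)/8) = √(75625 + √(-22 + 624)/8) = √(75625 + √602/8)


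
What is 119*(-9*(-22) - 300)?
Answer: -12138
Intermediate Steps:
119*(-9*(-22) - 300) = 119*(198 - 300) = 119*(-102) = -12138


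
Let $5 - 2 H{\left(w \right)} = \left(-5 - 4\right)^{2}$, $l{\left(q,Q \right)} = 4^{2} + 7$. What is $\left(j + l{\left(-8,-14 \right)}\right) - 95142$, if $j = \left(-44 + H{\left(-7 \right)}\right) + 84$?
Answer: $-95117$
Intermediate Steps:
$l{\left(q,Q \right)} = 23$ ($l{\left(q,Q \right)} = 16 + 7 = 23$)
$H{\left(w \right)} = -38$ ($H{\left(w \right)} = \frac{5}{2} - \frac{\left(-5 - 4\right)^{2}}{2} = \frac{5}{2} - \frac{\left(-9\right)^{2}}{2} = \frac{5}{2} - \frac{81}{2} = -38$)
$j = 2$ ($j = \left(-44 - 38\right) + 84 = -82 + 84 = 2$)
$\left(j + l{\left(-8,-14 \right)}\right) - 95142 = \left(2 + 23\right) - 95142 = 25 - 95142 = -95117$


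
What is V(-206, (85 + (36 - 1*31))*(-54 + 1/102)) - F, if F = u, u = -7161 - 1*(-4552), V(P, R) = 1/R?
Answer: 215516428/82605 ≈ 2609.0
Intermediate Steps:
u = -2609 (u = -7161 + 4552 = -2609)
F = -2609
V(-206, (85 + (36 - 1*31))*(-54 + 1/102)) - F = 1/((85 + (36 - 1*31))*(-54 + 1/102)) - 1*(-2609) = 1/((85 + (36 - 31))*(-54 + 1*(1/102))) + 2609 = 1/((85 + 5)*(-54 + 1/102)) + 2609 = 1/(90*(-5507/102)) + 2609 = 1/(-82605/17) + 2609 = -17/82605 + 2609 = 215516428/82605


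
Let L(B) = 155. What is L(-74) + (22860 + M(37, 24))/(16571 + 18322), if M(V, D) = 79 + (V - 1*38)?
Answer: 1810451/11631 ≈ 155.66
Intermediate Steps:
M(V, D) = 41 + V (M(V, D) = 79 + (V - 38) = 79 + (-38 + V) = 41 + V)
L(-74) + (22860 + M(37, 24))/(16571 + 18322) = 155 + (22860 + (41 + 37))/(16571 + 18322) = 155 + (22860 + 78)/34893 = 155 + 22938*(1/34893) = 155 + 7646/11631 = 1810451/11631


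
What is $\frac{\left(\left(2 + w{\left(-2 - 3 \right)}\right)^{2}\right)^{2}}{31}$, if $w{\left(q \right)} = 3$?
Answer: $\frac{625}{31} \approx 20.161$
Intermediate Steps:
$\frac{\left(\left(2 + w{\left(-2 - 3 \right)}\right)^{2}\right)^{2}}{31} = \frac{\left(\left(2 + 3\right)^{2}\right)^{2}}{31} = \left(5^{2}\right)^{2} \cdot \frac{1}{31} = 25^{2} \cdot \frac{1}{31} = 625 \cdot \frac{1}{31} = \frac{625}{31}$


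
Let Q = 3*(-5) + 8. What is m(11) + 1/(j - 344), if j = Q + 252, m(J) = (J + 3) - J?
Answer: 296/99 ≈ 2.9899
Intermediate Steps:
Q = -7 (Q = -15 + 8 = -7)
m(J) = 3 (m(J) = (3 + J) - J = 3)
j = 245 (j = -7 + 252 = 245)
m(11) + 1/(j - 344) = 3 + 1/(245 - 344) = 3 + 1/(-99) = 3 - 1/99 = 296/99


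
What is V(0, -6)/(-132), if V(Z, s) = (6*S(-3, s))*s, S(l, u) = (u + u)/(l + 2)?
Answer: 36/11 ≈ 3.2727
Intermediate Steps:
S(l, u) = 2*u/(2 + l) (S(l, u) = (2*u)/(2 + l) = 2*u/(2 + l))
V(Z, s) = -12*s² (V(Z, s) = (6*(2*s/(2 - 3)))*s = (6*(2*s/(-1)))*s = (6*(2*s*(-1)))*s = (6*(-2*s))*s = (-12*s)*s = -12*s²)
V(0, -6)/(-132) = -12*(-6)²/(-132) = -12*36*(-1/132) = -432*(-1/132) = 36/11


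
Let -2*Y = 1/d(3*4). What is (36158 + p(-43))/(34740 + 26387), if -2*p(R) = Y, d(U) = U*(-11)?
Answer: 19091423/32275056 ≈ 0.59152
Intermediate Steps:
d(U) = -11*U
Y = 1/264 (Y = -1/(2*((-33*4))) = -1/(2*((-11*12))) = -½/(-132) = -½*(-1/132) = 1/264 ≈ 0.0037879)
p(R) = -1/528 (p(R) = -½*1/264 = -1/528)
(36158 + p(-43))/(34740 + 26387) = (36158 - 1/528)/(34740 + 26387) = (19091423/528)/61127 = (19091423/528)*(1/61127) = 19091423/32275056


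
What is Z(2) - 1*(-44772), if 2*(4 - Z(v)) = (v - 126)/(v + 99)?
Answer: 4522438/101 ≈ 44777.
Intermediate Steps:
Z(v) = 4 - (-126 + v)/(2*(99 + v)) (Z(v) = 4 - (v - 126)/(2*(v + 99)) = 4 - (-126 + v)/(2*(99 + v)))
Z(2) - 1*(-44772) = (918 + 7*2)/(2*(99 + 2)) - 1*(-44772) = (½)*(918 + 14)/101 + 44772 = (½)*(1/101)*932 + 44772 = 466/101 + 44772 = 4522438/101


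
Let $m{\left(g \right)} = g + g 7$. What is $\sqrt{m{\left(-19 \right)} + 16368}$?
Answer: $2 \sqrt{4054} \approx 127.34$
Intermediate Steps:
$m{\left(g \right)} = 8 g$ ($m{\left(g \right)} = g + 7 g = 8 g$)
$\sqrt{m{\left(-19 \right)} + 16368} = \sqrt{8 \left(-19\right) + 16368} = \sqrt{-152 + 16368} = \sqrt{16216} = 2 \sqrt{4054}$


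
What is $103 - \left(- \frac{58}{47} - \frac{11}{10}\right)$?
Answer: $\frac{49507}{470} \approx 105.33$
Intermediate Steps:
$103 - \left(- \frac{58}{47} - \frac{11}{10}\right) = 103 - \left(- \frac{58}{47} + \frac{198}{-180}\right) = 103 + \left(\left(-198\right) \left(- \frac{1}{180}\right) + \frac{58}{47}\right) = 103 + \left(\frac{11}{10} + \frac{58}{47}\right) = 103 + \frac{1097}{470} = \frac{49507}{470}$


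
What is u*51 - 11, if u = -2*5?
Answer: -521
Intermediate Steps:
u = -10
u*51 - 11 = -10*51 - 11 = -510 - 11 = -521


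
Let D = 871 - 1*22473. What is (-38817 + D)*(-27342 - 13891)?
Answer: 2491256627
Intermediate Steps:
D = -21602 (D = 871 - 22473 = -21602)
(-38817 + D)*(-27342 - 13891) = (-38817 - 21602)*(-27342 - 13891) = -60419*(-41233) = 2491256627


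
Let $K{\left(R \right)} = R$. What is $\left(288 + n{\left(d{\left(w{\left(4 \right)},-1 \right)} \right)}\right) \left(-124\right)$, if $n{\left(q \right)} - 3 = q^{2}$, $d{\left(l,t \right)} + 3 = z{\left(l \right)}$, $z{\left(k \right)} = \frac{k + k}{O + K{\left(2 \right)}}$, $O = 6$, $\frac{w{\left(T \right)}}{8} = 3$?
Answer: $-37200$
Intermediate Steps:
$w{\left(T \right)} = 24$ ($w{\left(T \right)} = 8 \cdot 3 = 24$)
$z{\left(k \right)} = \frac{k}{4}$ ($z{\left(k \right)} = \frac{k + k}{6 + 2} = \frac{2 k}{8} = 2 k \frac{1}{8} = \frac{k}{4}$)
$d{\left(l,t \right)} = -3 + \frac{l}{4}$
$n{\left(q \right)} = 3 + q^{2}$
$\left(288 + n{\left(d{\left(w{\left(4 \right)},-1 \right)} \right)}\right) \left(-124\right) = \left(288 + \left(3 + \left(-3 + \frac{1}{4} \cdot 24\right)^{2}\right)\right) \left(-124\right) = \left(288 + \left(3 + \left(-3 + 6\right)^{2}\right)\right) \left(-124\right) = \left(288 + \left(3 + 3^{2}\right)\right) \left(-124\right) = \left(288 + \left(3 + 9\right)\right) \left(-124\right) = \left(288 + 12\right) \left(-124\right) = 300 \left(-124\right) = -37200$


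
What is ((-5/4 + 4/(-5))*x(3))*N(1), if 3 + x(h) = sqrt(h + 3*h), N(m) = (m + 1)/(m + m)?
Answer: 123/20 - 41*sqrt(3)/10 ≈ -0.95141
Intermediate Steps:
N(m) = (1 + m)/(2*m) (N(m) = (1 + m)/((2*m)) = (1 + m)*(1/(2*m)) = (1 + m)/(2*m))
x(h) = -3 + 2*sqrt(h) (x(h) = -3 + sqrt(h + 3*h) = -3 + sqrt(4*h) = -3 + 2*sqrt(h))
((-5/4 + 4/(-5))*x(3))*N(1) = ((-5/4 + 4/(-5))*(-3 + 2*sqrt(3)))*((1/2)*(1 + 1)/1) = ((-5*1/4 + 4*(-1/5))*(-3 + 2*sqrt(3)))*((1/2)*1*2) = ((-5/4 - 4/5)*(-3 + 2*sqrt(3)))*1 = -41*(-3 + 2*sqrt(3))/20*1 = (123/20 - 41*sqrt(3)/10)*1 = 123/20 - 41*sqrt(3)/10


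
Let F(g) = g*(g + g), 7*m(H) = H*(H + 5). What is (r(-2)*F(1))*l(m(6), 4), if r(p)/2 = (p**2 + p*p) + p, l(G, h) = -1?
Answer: -24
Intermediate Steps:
m(H) = H*(5 + H)/7 (m(H) = (H*(H + 5))/7 = (H*(5 + H))/7 = H*(5 + H)/7)
F(g) = 2*g**2 (F(g) = g*(2*g) = 2*g**2)
r(p) = 2*p + 4*p**2 (r(p) = 2*((p**2 + p*p) + p) = 2*((p**2 + p**2) + p) = 2*(2*p**2 + p) = 2*(p + 2*p**2) = 2*p + 4*p**2)
(r(-2)*F(1))*l(m(6), 4) = ((2*(-2)*(1 + 2*(-2)))*(2*1**2))*(-1) = ((2*(-2)*(1 - 4))*(2*1))*(-1) = ((2*(-2)*(-3))*2)*(-1) = (12*2)*(-1) = 24*(-1) = -24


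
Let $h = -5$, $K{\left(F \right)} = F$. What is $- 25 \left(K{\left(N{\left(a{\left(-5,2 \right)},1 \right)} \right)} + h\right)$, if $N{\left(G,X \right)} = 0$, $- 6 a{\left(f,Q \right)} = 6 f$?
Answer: $125$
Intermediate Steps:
$a{\left(f,Q \right)} = - f$ ($a{\left(f,Q \right)} = - \frac{6 f}{6} = - f$)
$- 25 \left(K{\left(N{\left(a{\left(-5,2 \right)},1 \right)} \right)} + h\right) = - 25 \left(0 - 5\right) = \left(-25\right) \left(-5\right) = 125$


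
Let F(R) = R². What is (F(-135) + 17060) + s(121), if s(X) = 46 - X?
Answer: 35210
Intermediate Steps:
(F(-135) + 17060) + s(121) = ((-135)² + 17060) + (46 - 1*121) = (18225 + 17060) + (46 - 121) = 35285 - 75 = 35210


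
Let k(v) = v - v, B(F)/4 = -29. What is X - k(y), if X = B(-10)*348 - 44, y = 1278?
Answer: -40412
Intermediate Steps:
B(F) = -116 (B(F) = 4*(-29) = -116)
k(v) = 0
X = -40412 (X = -116*348 - 44 = -40368 - 44 = -40412)
X - k(y) = -40412 - 1*0 = -40412 + 0 = -40412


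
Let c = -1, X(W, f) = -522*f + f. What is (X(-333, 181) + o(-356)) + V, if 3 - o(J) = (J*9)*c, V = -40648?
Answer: -138150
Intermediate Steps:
X(W, f) = -521*f
o(J) = 3 + 9*J (o(J) = 3 - J*9*(-1) = 3 - 9*J*(-1) = 3 - (-9)*J = 3 + 9*J)
(X(-333, 181) + o(-356)) + V = (-521*181 + (3 + 9*(-356))) - 40648 = (-94301 + (3 - 3204)) - 40648 = (-94301 - 3201) - 40648 = -97502 - 40648 = -138150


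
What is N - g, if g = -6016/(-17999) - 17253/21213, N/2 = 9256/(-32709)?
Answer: -120556628177/1387634938887 ≈ -0.086879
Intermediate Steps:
N = -18512/32709 (N = 2*(9256/(-32709)) = 2*(9256*(-1/32709)) = 2*(-9256/32709) = -18512/32709 ≈ -0.56596)
g = -20324371/42423643 (g = -6016*(-1/17999) - 17253*1/21213 = 6016/17999 - 1917/2357 = -20324371/42423643 ≈ -0.47908)
N - g = -18512/32709 - 1*(-20324371/42423643) = -18512/32709 + 20324371/42423643 = -120556628177/1387634938887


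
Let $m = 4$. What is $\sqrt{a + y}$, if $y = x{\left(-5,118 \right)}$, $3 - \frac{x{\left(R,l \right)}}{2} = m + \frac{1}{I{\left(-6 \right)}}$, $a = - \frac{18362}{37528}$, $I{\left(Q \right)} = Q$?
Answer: $\frac{11 i \sqrt{14115219}}{28146} \approx 1.4683 i$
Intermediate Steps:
$a = - \frac{9181}{18764}$ ($a = \left(-18362\right) \frac{1}{37528} = - \frac{9181}{18764} \approx -0.48929$)
$x{\left(R,l \right)} = - \frac{5}{3}$ ($x{\left(R,l \right)} = 6 - 2 \left(4 + \frac{1}{-6}\right) = 6 - 2 \left(4 - \frac{1}{6}\right) = 6 - \frac{23}{3} = - \frac{5}{3}$)
$y = - \frac{5}{3} \approx -1.6667$
$\sqrt{a + y} = \sqrt{- \frac{9181}{18764} - \frac{5}{3}} = \sqrt{- \frac{121363}{56292}} = \frac{11 i \sqrt{14115219}}{28146}$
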